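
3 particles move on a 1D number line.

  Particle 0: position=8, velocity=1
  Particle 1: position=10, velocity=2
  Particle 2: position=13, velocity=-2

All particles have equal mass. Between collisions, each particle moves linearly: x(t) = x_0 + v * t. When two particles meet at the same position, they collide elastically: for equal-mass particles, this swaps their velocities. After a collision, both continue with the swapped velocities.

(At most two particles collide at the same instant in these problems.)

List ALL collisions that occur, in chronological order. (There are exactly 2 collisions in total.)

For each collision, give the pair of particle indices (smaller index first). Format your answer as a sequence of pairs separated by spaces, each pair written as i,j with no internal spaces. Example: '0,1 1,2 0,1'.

Collision at t=3/4: particles 1 and 2 swap velocities; positions: p0=35/4 p1=23/2 p2=23/2; velocities now: v0=1 v1=-2 v2=2
Collision at t=5/3: particles 0 and 1 swap velocities; positions: p0=29/3 p1=29/3 p2=40/3; velocities now: v0=-2 v1=1 v2=2

Answer: 1,2 0,1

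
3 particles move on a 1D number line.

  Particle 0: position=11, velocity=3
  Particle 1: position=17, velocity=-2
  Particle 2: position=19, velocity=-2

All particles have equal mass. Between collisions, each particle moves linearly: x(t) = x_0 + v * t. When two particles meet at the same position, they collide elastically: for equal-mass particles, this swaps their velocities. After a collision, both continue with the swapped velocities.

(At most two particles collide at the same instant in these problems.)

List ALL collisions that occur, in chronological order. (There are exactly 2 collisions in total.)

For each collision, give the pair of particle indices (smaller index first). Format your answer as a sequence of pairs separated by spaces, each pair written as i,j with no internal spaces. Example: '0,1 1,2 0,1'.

Collision at t=6/5: particles 0 and 1 swap velocities; positions: p0=73/5 p1=73/5 p2=83/5; velocities now: v0=-2 v1=3 v2=-2
Collision at t=8/5: particles 1 and 2 swap velocities; positions: p0=69/5 p1=79/5 p2=79/5; velocities now: v0=-2 v1=-2 v2=3

Answer: 0,1 1,2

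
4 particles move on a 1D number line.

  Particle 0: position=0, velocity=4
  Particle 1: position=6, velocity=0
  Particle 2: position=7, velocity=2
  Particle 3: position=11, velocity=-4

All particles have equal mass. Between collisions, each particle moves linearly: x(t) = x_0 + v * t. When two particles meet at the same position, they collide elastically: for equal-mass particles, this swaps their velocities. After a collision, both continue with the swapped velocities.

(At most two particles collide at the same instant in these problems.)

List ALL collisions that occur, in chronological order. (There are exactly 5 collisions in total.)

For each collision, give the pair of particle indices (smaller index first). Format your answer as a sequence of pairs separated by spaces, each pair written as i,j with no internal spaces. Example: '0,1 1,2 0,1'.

Answer: 2,3 1,2 0,1 1,2 2,3

Derivation:
Collision at t=2/3: particles 2 and 3 swap velocities; positions: p0=8/3 p1=6 p2=25/3 p3=25/3; velocities now: v0=4 v1=0 v2=-4 v3=2
Collision at t=5/4: particles 1 and 2 swap velocities; positions: p0=5 p1=6 p2=6 p3=19/2; velocities now: v0=4 v1=-4 v2=0 v3=2
Collision at t=11/8: particles 0 and 1 swap velocities; positions: p0=11/2 p1=11/2 p2=6 p3=39/4; velocities now: v0=-4 v1=4 v2=0 v3=2
Collision at t=3/2: particles 1 and 2 swap velocities; positions: p0=5 p1=6 p2=6 p3=10; velocities now: v0=-4 v1=0 v2=4 v3=2
Collision at t=7/2: particles 2 and 3 swap velocities; positions: p0=-3 p1=6 p2=14 p3=14; velocities now: v0=-4 v1=0 v2=2 v3=4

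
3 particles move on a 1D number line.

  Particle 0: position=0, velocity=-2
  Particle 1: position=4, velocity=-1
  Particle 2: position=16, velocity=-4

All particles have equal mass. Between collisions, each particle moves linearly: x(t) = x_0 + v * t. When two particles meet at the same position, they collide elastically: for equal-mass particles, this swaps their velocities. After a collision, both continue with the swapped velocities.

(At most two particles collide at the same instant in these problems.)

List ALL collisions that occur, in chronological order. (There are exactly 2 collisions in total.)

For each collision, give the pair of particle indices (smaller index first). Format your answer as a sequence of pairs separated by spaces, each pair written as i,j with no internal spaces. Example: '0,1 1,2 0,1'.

Collision at t=4: particles 1 and 2 swap velocities; positions: p0=-8 p1=0 p2=0; velocities now: v0=-2 v1=-4 v2=-1
Collision at t=8: particles 0 and 1 swap velocities; positions: p0=-16 p1=-16 p2=-4; velocities now: v0=-4 v1=-2 v2=-1

Answer: 1,2 0,1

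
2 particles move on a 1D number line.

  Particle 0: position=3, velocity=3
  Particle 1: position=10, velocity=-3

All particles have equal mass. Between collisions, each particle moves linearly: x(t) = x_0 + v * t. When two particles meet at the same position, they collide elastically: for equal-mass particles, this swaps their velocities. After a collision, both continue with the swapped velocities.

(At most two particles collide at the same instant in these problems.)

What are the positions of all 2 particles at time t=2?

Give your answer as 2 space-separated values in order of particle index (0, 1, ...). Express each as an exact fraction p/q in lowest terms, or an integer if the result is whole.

Collision at t=7/6: particles 0 and 1 swap velocities; positions: p0=13/2 p1=13/2; velocities now: v0=-3 v1=3
Advance to t=2 (no further collisions before then); velocities: v0=-3 v1=3; positions = 4 9

Answer: 4 9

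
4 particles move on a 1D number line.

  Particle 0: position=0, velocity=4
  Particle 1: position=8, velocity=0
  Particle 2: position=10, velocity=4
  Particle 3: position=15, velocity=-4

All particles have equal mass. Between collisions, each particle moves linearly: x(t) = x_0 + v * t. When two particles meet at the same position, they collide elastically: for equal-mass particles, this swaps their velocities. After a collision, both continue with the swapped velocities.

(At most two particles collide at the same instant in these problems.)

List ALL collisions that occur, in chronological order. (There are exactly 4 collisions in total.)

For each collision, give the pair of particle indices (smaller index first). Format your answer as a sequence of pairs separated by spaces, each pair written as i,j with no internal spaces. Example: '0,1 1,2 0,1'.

Answer: 2,3 1,2 0,1 1,2

Derivation:
Collision at t=5/8: particles 2 and 3 swap velocities; positions: p0=5/2 p1=8 p2=25/2 p3=25/2; velocities now: v0=4 v1=0 v2=-4 v3=4
Collision at t=7/4: particles 1 and 2 swap velocities; positions: p0=7 p1=8 p2=8 p3=17; velocities now: v0=4 v1=-4 v2=0 v3=4
Collision at t=15/8: particles 0 and 1 swap velocities; positions: p0=15/2 p1=15/2 p2=8 p3=35/2; velocities now: v0=-4 v1=4 v2=0 v3=4
Collision at t=2: particles 1 and 2 swap velocities; positions: p0=7 p1=8 p2=8 p3=18; velocities now: v0=-4 v1=0 v2=4 v3=4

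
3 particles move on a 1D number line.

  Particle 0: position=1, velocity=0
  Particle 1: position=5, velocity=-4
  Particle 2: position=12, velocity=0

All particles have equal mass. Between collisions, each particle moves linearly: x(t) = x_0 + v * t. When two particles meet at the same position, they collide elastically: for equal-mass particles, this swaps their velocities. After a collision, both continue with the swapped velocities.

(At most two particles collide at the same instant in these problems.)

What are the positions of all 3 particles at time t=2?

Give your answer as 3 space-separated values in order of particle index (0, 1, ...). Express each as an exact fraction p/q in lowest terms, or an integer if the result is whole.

Answer: -3 1 12

Derivation:
Collision at t=1: particles 0 and 1 swap velocities; positions: p0=1 p1=1 p2=12; velocities now: v0=-4 v1=0 v2=0
Advance to t=2 (no further collisions before then); velocities: v0=-4 v1=0 v2=0; positions = -3 1 12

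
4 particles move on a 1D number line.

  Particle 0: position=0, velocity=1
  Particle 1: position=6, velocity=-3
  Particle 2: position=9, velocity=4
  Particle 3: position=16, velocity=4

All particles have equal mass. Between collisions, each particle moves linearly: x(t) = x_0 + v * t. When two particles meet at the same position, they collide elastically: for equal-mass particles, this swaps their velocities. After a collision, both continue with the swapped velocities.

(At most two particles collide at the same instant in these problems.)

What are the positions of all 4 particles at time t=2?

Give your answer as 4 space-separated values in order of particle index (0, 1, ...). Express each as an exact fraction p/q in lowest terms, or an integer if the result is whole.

Collision at t=3/2: particles 0 and 1 swap velocities; positions: p0=3/2 p1=3/2 p2=15 p3=22; velocities now: v0=-3 v1=1 v2=4 v3=4
Advance to t=2 (no further collisions before then); velocities: v0=-3 v1=1 v2=4 v3=4; positions = 0 2 17 24

Answer: 0 2 17 24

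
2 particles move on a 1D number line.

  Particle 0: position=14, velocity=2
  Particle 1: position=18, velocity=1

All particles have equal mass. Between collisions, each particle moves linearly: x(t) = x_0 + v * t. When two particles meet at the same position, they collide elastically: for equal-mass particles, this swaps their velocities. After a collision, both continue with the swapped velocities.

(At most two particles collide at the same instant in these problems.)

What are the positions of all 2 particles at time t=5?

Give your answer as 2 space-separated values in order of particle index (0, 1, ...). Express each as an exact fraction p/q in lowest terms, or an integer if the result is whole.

Collision at t=4: particles 0 and 1 swap velocities; positions: p0=22 p1=22; velocities now: v0=1 v1=2
Advance to t=5 (no further collisions before then); velocities: v0=1 v1=2; positions = 23 24

Answer: 23 24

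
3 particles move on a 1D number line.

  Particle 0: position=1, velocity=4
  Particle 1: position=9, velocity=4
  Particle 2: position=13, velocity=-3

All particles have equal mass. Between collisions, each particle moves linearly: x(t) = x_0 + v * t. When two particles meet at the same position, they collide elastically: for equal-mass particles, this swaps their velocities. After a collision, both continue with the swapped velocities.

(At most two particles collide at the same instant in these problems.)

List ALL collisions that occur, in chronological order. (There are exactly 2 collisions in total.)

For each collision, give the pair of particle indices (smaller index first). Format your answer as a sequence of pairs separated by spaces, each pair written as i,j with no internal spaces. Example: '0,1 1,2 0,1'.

Answer: 1,2 0,1

Derivation:
Collision at t=4/7: particles 1 and 2 swap velocities; positions: p0=23/7 p1=79/7 p2=79/7; velocities now: v0=4 v1=-3 v2=4
Collision at t=12/7: particles 0 and 1 swap velocities; positions: p0=55/7 p1=55/7 p2=111/7; velocities now: v0=-3 v1=4 v2=4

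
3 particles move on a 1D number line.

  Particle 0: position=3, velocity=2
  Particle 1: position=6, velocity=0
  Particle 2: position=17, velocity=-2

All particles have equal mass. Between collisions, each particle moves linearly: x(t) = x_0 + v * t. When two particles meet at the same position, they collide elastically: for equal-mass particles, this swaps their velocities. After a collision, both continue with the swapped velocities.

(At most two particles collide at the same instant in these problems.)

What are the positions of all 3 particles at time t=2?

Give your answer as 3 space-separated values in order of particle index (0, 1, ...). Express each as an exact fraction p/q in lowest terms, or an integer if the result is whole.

Collision at t=3/2: particles 0 and 1 swap velocities; positions: p0=6 p1=6 p2=14; velocities now: v0=0 v1=2 v2=-2
Advance to t=2 (no further collisions before then); velocities: v0=0 v1=2 v2=-2; positions = 6 7 13

Answer: 6 7 13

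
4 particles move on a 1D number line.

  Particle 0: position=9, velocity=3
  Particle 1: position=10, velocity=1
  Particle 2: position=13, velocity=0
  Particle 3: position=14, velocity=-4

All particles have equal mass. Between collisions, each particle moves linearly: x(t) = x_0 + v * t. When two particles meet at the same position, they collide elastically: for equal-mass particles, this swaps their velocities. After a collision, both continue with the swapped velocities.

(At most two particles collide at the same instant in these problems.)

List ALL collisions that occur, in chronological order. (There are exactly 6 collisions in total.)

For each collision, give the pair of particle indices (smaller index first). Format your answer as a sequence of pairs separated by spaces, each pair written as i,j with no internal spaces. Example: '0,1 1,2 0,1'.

Answer: 2,3 0,1 1,2 0,1 2,3 1,2

Derivation:
Collision at t=1/4: particles 2 and 3 swap velocities; positions: p0=39/4 p1=41/4 p2=13 p3=13; velocities now: v0=3 v1=1 v2=-4 v3=0
Collision at t=1/2: particles 0 and 1 swap velocities; positions: p0=21/2 p1=21/2 p2=12 p3=13; velocities now: v0=1 v1=3 v2=-4 v3=0
Collision at t=5/7: particles 1 and 2 swap velocities; positions: p0=75/7 p1=78/7 p2=78/7 p3=13; velocities now: v0=1 v1=-4 v2=3 v3=0
Collision at t=4/5: particles 0 and 1 swap velocities; positions: p0=54/5 p1=54/5 p2=57/5 p3=13; velocities now: v0=-4 v1=1 v2=3 v3=0
Collision at t=4/3: particles 2 and 3 swap velocities; positions: p0=26/3 p1=34/3 p2=13 p3=13; velocities now: v0=-4 v1=1 v2=0 v3=3
Collision at t=3: particles 1 and 2 swap velocities; positions: p0=2 p1=13 p2=13 p3=18; velocities now: v0=-4 v1=0 v2=1 v3=3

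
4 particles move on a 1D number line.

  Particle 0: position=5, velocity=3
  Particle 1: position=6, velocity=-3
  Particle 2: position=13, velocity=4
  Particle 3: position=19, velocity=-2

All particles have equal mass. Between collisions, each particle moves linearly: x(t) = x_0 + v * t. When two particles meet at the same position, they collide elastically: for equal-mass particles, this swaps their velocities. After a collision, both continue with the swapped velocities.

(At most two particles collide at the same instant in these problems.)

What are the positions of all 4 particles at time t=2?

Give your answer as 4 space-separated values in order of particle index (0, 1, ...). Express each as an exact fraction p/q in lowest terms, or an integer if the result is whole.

Collision at t=1/6: particles 0 and 1 swap velocities; positions: p0=11/2 p1=11/2 p2=41/3 p3=56/3; velocities now: v0=-3 v1=3 v2=4 v3=-2
Collision at t=1: particles 2 and 3 swap velocities; positions: p0=3 p1=8 p2=17 p3=17; velocities now: v0=-3 v1=3 v2=-2 v3=4
Advance to t=2 (no further collisions before then); velocities: v0=-3 v1=3 v2=-2 v3=4; positions = 0 11 15 21

Answer: 0 11 15 21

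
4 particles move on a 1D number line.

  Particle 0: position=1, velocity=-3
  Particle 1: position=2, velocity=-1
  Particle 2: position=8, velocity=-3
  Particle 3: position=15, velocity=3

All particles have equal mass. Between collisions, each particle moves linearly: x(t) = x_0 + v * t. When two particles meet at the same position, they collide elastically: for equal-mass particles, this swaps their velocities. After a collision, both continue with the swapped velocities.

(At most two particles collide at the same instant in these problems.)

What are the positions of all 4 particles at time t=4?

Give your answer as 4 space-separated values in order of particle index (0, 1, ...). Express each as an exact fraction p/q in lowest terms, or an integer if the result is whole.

Collision at t=3: particles 1 and 2 swap velocities; positions: p0=-8 p1=-1 p2=-1 p3=24; velocities now: v0=-3 v1=-3 v2=-1 v3=3
Advance to t=4 (no further collisions before then); velocities: v0=-3 v1=-3 v2=-1 v3=3; positions = -11 -4 -2 27

Answer: -11 -4 -2 27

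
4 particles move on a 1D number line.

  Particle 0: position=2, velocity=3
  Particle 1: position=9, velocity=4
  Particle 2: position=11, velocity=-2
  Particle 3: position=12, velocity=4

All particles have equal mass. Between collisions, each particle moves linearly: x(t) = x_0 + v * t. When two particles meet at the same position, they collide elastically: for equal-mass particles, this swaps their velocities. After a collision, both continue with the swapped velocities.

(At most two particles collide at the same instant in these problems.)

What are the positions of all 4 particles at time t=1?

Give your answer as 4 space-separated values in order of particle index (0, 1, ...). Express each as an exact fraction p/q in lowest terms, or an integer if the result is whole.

Collision at t=1/3: particles 1 and 2 swap velocities; positions: p0=3 p1=31/3 p2=31/3 p3=40/3; velocities now: v0=3 v1=-2 v2=4 v3=4
Advance to t=1 (no further collisions before then); velocities: v0=3 v1=-2 v2=4 v3=4; positions = 5 9 13 16

Answer: 5 9 13 16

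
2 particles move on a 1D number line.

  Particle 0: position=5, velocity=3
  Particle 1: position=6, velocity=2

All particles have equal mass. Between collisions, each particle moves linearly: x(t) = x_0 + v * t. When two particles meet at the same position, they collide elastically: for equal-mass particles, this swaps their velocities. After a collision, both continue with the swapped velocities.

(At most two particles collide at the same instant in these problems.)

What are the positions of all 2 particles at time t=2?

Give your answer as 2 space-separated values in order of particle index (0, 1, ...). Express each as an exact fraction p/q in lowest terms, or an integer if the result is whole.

Answer: 10 11

Derivation:
Collision at t=1: particles 0 and 1 swap velocities; positions: p0=8 p1=8; velocities now: v0=2 v1=3
Advance to t=2 (no further collisions before then); velocities: v0=2 v1=3; positions = 10 11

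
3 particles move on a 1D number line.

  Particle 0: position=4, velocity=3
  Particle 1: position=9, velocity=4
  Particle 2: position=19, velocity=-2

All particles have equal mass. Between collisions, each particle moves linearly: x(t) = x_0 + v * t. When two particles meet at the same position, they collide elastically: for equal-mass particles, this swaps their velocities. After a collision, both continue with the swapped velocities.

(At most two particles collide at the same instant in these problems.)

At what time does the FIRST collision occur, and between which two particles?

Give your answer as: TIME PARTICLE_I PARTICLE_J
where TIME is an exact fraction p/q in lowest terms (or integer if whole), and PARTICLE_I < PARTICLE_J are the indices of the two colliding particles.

Answer: 5/3 1 2

Derivation:
Pair (0,1): pos 4,9 vel 3,4 -> not approaching (rel speed -1 <= 0)
Pair (1,2): pos 9,19 vel 4,-2 -> gap=10, closing at 6/unit, collide at t=5/3
Earliest collision: t=5/3 between 1 and 2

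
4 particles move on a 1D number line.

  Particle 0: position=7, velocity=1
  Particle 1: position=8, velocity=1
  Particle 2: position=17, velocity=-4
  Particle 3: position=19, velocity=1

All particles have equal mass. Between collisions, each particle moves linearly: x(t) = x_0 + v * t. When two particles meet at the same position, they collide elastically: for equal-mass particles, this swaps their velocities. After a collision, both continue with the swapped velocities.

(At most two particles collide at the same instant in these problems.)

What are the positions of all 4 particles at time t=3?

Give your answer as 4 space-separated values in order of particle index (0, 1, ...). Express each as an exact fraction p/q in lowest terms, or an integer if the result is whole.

Answer: 5 10 11 22

Derivation:
Collision at t=9/5: particles 1 and 2 swap velocities; positions: p0=44/5 p1=49/5 p2=49/5 p3=104/5; velocities now: v0=1 v1=-4 v2=1 v3=1
Collision at t=2: particles 0 and 1 swap velocities; positions: p0=9 p1=9 p2=10 p3=21; velocities now: v0=-4 v1=1 v2=1 v3=1
Advance to t=3 (no further collisions before then); velocities: v0=-4 v1=1 v2=1 v3=1; positions = 5 10 11 22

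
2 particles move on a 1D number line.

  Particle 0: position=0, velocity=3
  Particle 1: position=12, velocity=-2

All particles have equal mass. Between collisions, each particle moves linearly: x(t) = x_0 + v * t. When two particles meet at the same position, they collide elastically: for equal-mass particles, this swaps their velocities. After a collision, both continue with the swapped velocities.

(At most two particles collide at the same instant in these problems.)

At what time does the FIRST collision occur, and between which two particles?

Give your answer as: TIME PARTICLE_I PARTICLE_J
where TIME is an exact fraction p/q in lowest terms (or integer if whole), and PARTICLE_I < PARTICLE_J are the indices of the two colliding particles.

Answer: 12/5 0 1

Derivation:
Pair (0,1): pos 0,12 vel 3,-2 -> gap=12, closing at 5/unit, collide at t=12/5
Earliest collision: t=12/5 between 0 and 1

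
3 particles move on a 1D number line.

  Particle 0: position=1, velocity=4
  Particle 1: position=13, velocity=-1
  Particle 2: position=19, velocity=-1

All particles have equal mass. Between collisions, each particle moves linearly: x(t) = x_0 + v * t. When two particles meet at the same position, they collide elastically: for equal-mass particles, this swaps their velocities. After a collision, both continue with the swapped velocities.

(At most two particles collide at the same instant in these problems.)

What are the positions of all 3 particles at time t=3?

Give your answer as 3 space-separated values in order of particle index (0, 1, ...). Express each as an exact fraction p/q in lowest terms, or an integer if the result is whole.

Answer: 10 13 16

Derivation:
Collision at t=12/5: particles 0 and 1 swap velocities; positions: p0=53/5 p1=53/5 p2=83/5; velocities now: v0=-1 v1=4 v2=-1
Advance to t=3 (no further collisions before then); velocities: v0=-1 v1=4 v2=-1; positions = 10 13 16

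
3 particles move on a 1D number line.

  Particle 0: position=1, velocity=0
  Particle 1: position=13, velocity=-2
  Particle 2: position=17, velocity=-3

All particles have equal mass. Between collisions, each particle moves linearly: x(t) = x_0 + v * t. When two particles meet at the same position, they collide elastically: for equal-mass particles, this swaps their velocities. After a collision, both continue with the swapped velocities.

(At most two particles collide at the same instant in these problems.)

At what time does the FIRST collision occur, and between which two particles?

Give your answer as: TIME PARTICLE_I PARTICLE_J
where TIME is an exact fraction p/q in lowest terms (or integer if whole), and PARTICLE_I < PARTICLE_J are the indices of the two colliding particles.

Answer: 4 1 2

Derivation:
Pair (0,1): pos 1,13 vel 0,-2 -> gap=12, closing at 2/unit, collide at t=6
Pair (1,2): pos 13,17 vel -2,-3 -> gap=4, closing at 1/unit, collide at t=4
Earliest collision: t=4 between 1 and 2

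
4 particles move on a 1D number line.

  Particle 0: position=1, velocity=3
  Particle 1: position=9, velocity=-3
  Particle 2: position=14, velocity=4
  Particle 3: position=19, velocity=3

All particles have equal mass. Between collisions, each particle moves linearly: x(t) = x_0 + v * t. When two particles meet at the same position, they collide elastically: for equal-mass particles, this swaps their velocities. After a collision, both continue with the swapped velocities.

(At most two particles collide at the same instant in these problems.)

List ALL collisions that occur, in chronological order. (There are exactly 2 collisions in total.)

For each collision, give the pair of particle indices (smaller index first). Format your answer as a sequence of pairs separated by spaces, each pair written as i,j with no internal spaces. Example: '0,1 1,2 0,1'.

Answer: 0,1 2,3

Derivation:
Collision at t=4/3: particles 0 and 1 swap velocities; positions: p0=5 p1=5 p2=58/3 p3=23; velocities now: v0=-3 v1=3 v2=4 v3=3
Collision at t=5: particles 2 and 3 swap velocities; positions: p0=-6 p1=16 p2=34 p3=34; velocities now: v0=-3 v1=3 v2=3 v3=4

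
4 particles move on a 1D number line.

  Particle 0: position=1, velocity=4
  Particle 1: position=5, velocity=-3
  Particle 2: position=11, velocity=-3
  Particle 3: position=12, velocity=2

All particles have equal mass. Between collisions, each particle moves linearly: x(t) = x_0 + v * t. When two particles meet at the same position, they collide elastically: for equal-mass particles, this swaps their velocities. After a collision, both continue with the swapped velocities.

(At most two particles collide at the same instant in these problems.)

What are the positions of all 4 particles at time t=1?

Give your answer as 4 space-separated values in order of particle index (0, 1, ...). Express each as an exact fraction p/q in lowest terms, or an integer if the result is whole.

Collision at t=4/7: particles 0 and 1 swap velocities; positions: p0=23/7 p1=23/7 p2=65/7 p3=92/7; velocities now: v0=-3 v1=4 v2=-3 v3=2
Advance to t=1 (no further collisions before then); velocities: v0=-3 v1=4 v2=-3 v3=2; positions = 2 5 8 14

Answer: 2 5 8 14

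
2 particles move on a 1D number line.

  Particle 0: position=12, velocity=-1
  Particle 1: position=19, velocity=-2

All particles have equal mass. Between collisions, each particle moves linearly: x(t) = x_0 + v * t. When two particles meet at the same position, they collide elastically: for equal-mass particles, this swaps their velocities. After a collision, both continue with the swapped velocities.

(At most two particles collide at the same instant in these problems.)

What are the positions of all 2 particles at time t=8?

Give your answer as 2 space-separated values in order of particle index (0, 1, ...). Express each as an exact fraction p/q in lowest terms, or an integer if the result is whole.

Collision at t=7: particles 0 and 1 swap velocities; positions: p0=5 p1=5; velocities now: v0=-2 v1=-1
Advance to t=8 (no further collisions before then); velocities: v0=-2 v1=-1; positions = 3 4

Answer: 3 4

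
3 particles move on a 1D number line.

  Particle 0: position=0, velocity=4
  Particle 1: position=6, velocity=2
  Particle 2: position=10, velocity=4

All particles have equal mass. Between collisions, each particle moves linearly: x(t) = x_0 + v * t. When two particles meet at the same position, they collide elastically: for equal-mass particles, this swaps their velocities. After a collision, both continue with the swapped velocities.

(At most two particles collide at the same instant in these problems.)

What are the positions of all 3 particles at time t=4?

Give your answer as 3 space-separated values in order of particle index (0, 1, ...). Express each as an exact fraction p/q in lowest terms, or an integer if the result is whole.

Collision at t=3: particles 0 and 1 swap velocities; positions: p0=12 p1=12 p2=22; velocities now: v0=2 v1=4 v2=4
Advance to t=4 (no further collisions before then); velocities: v0=2 v1=4 v2=4; positions = 14 16 26

Answer: 14 16 26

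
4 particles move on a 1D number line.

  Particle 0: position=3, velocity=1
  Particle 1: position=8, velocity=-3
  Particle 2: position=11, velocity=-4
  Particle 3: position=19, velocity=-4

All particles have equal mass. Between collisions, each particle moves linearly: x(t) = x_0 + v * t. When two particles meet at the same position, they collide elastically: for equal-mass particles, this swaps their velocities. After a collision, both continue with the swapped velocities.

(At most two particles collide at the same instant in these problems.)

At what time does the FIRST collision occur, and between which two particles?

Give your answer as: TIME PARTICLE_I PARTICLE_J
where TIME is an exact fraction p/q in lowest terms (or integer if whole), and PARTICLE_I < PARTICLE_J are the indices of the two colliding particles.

Pair (0,1): pos 3,8 vel 1,-3 -> gap=5, closing at 4/unit, collide at t=5/4
Pair (1,2): pos 8,11 vel -3,-4 -> gap=3, closing at 1/unit, collide at t=3
Pair (2,3): pos 11,19 vel -4,-4 -> not approaching (rel speed 0 <= 0)
Earliest collision: t=5/4 between 0 and 1

Answer: 5/4 0 1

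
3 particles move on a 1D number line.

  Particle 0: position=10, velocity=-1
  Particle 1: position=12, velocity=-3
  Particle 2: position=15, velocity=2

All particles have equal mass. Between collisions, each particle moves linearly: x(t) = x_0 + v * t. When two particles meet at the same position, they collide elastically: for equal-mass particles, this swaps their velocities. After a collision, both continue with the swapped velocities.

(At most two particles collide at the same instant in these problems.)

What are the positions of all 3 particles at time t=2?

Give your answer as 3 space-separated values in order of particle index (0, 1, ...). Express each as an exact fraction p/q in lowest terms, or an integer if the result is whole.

Answer: 6 8 19

Derivation:
Collision at t=1: particles 0 and 1 swap velocities; positions: p0=9 p1=9 p2=17; velocities now: v0=-3 v1=-1 v2=2
Advance to t=2 (no further collisions before then); velocities: v0=-3 v1=-1 v2=2; positions = 6 8 19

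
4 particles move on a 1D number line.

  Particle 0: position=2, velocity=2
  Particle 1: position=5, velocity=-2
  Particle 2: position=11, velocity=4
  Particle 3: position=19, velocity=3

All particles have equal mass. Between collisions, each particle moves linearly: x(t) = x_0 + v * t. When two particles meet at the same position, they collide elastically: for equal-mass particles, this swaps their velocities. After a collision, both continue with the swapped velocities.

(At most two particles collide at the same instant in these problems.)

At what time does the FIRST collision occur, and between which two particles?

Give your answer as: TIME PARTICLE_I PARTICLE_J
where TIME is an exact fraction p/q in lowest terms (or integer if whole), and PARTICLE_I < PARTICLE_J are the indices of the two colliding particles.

Answer: 3/4 0 1

Derivation:
Pair (0,1): pos 2,5 vel 2,-2 -> gap=3, closing at 4/unit, collide at t=3/4
Pair (1,2): pos 5,11 vel -2,4 -> not approaching (rel speed -6 <= 0)
Pair (2,3): pos 11,19 vel 4,3 -> gap=8, closing at 1/unit, collide at t=8
Earliest collision: t=3/4 between 0 and 1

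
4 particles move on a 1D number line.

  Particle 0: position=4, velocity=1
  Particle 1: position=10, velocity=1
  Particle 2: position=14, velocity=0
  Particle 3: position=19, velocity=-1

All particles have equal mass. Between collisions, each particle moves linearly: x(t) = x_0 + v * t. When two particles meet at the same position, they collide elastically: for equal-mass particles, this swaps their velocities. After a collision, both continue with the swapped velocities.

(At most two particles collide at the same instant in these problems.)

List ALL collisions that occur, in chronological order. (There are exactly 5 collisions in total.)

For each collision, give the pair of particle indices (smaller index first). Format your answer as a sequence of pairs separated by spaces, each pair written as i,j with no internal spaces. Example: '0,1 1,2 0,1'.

Answer: 1,2 2,3 1,2 0,1 1,2

Derivation:
Collision at t=4: particles 1 and 2 swap velocities; positions: p0=8 p1=14 p2=14 p3=15; velocities now: v0=1 v1=0 v2=1 v3=-1
Collision at t=9/2: particles 2 and 3 swap velocities; positions: p0=17/2 p1=14 p2=29/2 p3=29/2; velocities now: v0=1 v1=0 v2=-1 v3=1
Collision at t=5: particles 1 and 2 swap velocities; positions: p0=9 p1=14 p2=14 p3=15; velocities now: v0=1 v1=-1 v2=0 v3=1
Collision at t=15/2: particles 0 and 1 swap velocities; positions: p0=23/2 p1=23/2 p2=14 p3=35/2; velocities now: v0=-1 v1=1 v2=0 v3=1
Collision at t=10: particles 1 and 2 swap velocities; positions: p0=9 p1=14 p2=14 p3=20; velocities now: v0=-1 v1=0 v2=1 v3=1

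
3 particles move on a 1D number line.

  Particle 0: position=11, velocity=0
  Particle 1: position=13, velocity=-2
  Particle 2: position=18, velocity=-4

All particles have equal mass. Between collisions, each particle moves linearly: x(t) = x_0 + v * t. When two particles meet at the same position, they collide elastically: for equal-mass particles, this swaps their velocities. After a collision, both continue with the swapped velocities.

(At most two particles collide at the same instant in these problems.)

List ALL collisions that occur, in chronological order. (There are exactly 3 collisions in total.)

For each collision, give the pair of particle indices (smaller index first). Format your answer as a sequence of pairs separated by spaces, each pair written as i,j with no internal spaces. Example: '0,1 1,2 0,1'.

Collision at t=1: particles 0 and 1 swap velocities; positions: p0=11 p1=11 p2=14; velocities now: v0=-2 v1=0 v2=-4
Collision at t=7/4: particles 1 and 2 swap velocities; positions: p0=19/2 p1=11 p2=11; velocities now: v0=-2 v1=-4 v2=0
Collision at t=5/2: particles 0 and 1 swap velocities; positions: p0=8 p1=8 p2=11; velocities now: v0=-4 v1=-2 v2=0

Answer: 0,1 1,2 0,1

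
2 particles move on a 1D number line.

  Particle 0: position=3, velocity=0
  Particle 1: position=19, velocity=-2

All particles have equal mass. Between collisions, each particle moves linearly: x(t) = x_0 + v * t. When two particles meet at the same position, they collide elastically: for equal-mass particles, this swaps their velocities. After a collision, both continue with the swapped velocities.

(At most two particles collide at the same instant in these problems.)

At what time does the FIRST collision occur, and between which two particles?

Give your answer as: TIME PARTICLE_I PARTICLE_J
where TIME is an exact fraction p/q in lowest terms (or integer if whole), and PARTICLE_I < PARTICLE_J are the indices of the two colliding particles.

Pair (0,1): pos 3,19 vel 0,-2 -> gap=16, closing at 2/unit, collide at t=8
Earliest collision: t=8 between 0 and 1

Answer: 8 0 1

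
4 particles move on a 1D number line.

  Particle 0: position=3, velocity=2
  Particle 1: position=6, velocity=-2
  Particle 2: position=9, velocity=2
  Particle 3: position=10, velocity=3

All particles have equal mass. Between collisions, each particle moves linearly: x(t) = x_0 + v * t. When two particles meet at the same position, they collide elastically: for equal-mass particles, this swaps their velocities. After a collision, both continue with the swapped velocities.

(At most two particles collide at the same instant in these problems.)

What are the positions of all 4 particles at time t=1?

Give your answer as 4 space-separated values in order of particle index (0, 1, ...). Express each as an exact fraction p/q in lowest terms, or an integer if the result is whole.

Answer: 4 5 11 13

Derivation:
Collision at t=3/4: particles 0 and 1 swap velocities; positions: p0=9/2 p1=9/2 p2=21/2 p3=49/4; velocities now: v0=-2 v1=2 v2=2 v3=3
Advance to t=1 (no further collisions before then); velocities: v0=-2 v1=2 v2=2 v3=3; positions = 4 5 11 13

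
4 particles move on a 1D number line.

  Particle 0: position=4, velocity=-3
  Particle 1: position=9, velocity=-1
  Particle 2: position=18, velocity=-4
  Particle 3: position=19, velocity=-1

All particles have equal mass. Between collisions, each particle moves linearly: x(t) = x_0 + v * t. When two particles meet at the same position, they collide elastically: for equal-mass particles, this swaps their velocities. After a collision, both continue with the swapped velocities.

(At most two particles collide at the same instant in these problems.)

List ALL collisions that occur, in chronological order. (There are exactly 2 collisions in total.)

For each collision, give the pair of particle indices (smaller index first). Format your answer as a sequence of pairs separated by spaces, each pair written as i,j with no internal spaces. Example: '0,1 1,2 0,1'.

Collision at t=3: particles 1 and 2 swap velocities; positions: p0=-5 p1=6 p2=6 p3=16; velocities now: v0=-3 v1=-4 v2=-1 v3=-1
Collision at t=14: particles 0 and 1 swap velocities; positions: p0=-38 p1=-38 p2=-5 p3=5; velocities now: v0=-4 v1=-3 v2=-1 v3=-1

Answer: 1,2 0,1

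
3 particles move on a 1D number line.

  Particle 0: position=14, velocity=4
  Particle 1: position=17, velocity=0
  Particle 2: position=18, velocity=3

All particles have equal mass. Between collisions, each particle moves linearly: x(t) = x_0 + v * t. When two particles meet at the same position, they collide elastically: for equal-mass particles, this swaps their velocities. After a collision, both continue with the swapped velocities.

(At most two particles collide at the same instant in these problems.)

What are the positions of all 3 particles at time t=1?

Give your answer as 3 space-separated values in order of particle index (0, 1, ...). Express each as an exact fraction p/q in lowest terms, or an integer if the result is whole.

Collision at t=3/4: particles 0 and 1 swap velocities; positions: p0=17 p1=17 p2=81/4; velocities now: v0=0 v1=4 v2=3
Advance to t=1 (no further collisions before then); velocities: v0=0 v1=4 v2=3; positions = 17 18 21

Answer: 17 18 21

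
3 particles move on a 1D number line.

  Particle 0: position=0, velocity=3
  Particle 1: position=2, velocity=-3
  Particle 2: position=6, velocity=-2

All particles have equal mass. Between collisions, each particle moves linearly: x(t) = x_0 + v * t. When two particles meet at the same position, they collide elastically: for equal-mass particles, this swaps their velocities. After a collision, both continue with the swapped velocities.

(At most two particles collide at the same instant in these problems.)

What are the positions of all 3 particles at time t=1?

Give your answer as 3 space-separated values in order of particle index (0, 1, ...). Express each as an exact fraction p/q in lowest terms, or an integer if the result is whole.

Answer: -1 3 4

Derivation:
Collision at t=1/3: particles 0 and 1 swap velocities; positions: p0=1 p1=1 p2=16/3; velocities now: v0=-3 v1=3 v2=-2
Advance to t=1 (no further collisions before then); velocities: v0=-3 v1=3 v2=-2; positions = -1 3 4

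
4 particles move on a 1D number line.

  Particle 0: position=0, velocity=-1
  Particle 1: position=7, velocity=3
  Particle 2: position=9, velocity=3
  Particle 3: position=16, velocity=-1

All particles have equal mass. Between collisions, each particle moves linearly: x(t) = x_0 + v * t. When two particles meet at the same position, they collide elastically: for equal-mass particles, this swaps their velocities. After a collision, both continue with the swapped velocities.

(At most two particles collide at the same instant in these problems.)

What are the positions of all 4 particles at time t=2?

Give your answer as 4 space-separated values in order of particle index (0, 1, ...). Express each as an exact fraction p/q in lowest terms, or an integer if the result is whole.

Answer: -2 13 14 15

Derivation:
Collision at t=7/4: particles 2 and 3 swap velocities; positions: p0=-7/4 p1=49/4 p2=57/4 p3=57/4; velocities now: v0=-1 v1=3 v2=-1 v3=3
Advance to t=2 (no further collisions before then); velocities: v0=-1 v1=3 v2=-1 v3=3; positions = -2 13 14 15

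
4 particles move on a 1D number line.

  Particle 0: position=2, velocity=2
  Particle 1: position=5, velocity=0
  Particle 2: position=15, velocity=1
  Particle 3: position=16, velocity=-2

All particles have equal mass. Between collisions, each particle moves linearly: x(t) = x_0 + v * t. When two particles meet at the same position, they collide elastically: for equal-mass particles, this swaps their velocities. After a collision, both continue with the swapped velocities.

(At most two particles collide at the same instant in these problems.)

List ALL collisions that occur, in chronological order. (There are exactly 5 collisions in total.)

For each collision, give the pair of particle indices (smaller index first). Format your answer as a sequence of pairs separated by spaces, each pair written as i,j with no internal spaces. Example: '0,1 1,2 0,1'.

Answer: 2,3 0,1 1,2 0,1 2,3

Derivation:
Collision at t=1/3: particles 2 and 3 swap velocities; positions: p0=8/3 p1=5 p2=46/3 p3=46/3; velocities now: v0=2 v1=0 v2=-2 v3=1
Collision at t=3/2: particles 0 and 1 swap velocities; positions: p0=5 p1=5 p2=13 p3=33/2; velocities now: v0=0 v1=2 v2=-2 v3=1
Collision at t=7/2: particles 1 and 2 swap velocities; positions: p0=5 p1=9 p2=9 p3=37/2; velocities now: v0=0 v1=-2 v2=2 v3=1
Collision at t=11/2: particles 0 and 1 swap velocities; positions: p0=5 p1=5 p2=13 p3=41/2; velocities now: v0=-2 v1=0 v2=2 v3=1
Collision at t=13: particles 2 and 3 swap velocities; positions: p0=-10 p1=5 p2=28 p3=28; velocities now: v0=-2 v1=0 v2=1 v3=2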